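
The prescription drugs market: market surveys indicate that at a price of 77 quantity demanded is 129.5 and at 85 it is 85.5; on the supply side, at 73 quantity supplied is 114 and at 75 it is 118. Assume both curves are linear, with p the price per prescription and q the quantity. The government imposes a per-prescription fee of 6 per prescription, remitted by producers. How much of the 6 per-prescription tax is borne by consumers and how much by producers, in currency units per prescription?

Consumers bear 1.6 per prescription; producers bear 4.4 per prescription.

Demand slope: (85.5 − 129.5)/(85 − 77) = -5.5, so qd = 553 − 5.5p.
Supply slope: (118 − 114)/(75 − 73) = 2, so qs = 2p − 32.
Without the tax, 553 − 5.5p = 2p − 32 gives 7.5p = 585, so p* = 78 and q* = 124.
With the tax collected from producers, supply shifts: qs = 2(p − 6) − 32.
Solving gives q = 115.2 with consumers paying 79.6 and producers receiving 73.6 (the 6 wedge).
Burden on consumers: 1.6; on producers: 4.4. (They sum to 6.)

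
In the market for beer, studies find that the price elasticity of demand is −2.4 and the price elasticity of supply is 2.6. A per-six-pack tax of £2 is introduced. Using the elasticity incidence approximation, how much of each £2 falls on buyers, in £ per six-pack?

Incidence ratio: buyers' share ≈ εs / (εs + |εd|) = 2.6 / (2.6 + 2.4) = 0.52.
So buyers bear ≈ 0.52 × £2 = £1.04; suppliers bear £0.96.

Buyers bear ≈ £1.04 per six-pack.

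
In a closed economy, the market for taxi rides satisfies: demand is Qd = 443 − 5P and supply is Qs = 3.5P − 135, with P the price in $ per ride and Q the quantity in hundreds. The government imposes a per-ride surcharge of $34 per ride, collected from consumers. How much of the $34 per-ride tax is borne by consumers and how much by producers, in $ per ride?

Before the tax: set 443 − 5P = 3.5P − 135 → P* = $68, Q* = 103.
With the tax collected from consumers, demand (in seller-price terms) shifts: Qd = 443 − 5(P + 34).
New equilibrium: consumers pay $82, producers receive $48, Q = 33. (Wedge: Pb − Ps = 34.)
Burden on consumers: $14; on producers: $20. (They sum to $34.)

Consumers bear $14 per ride; producers bear $20 per ride.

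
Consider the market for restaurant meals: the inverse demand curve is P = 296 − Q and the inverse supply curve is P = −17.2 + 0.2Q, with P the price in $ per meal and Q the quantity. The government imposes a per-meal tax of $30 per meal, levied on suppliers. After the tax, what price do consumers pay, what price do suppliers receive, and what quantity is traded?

Rewrite in direct form: Qd = 296 − P and Qs = 5P + 86.
Without the tax, 296 − P = 5P + 86 gives 6P = 210, so P* = $35 and Q* = 261.
With the tax collected from suppliers, supply shifts: Qs = 5(P − 30) + 86.
New equilibrium: consumers pay $60, suppliers receive $30, Q = 236. (Wedge: Pb − Ps = 30.)
The less price-elastic side of the market bears the larger share of a per-unit tax.

Consumers pay $60; suppliers receive $30; quantity = 236.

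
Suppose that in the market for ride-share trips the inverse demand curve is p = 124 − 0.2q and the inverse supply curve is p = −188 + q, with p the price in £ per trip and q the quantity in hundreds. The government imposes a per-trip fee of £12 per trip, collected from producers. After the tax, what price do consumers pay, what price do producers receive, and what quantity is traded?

Rewrite in direct form: qd = 620 − 5p and qs = p + 188.
Before the tax: set 620 − 5p = p + 188 → p* = £72, q* = 260.
With the tax collected from producers, supply shifts: qs = (p − 12) + 188.
New equilibrium: consumers pay £74, producers receive £62, q = 250. (Wedge: pb − ps = 12.)
The less price-elastic side of the market bears the larger share of a per-unit tax.

Consumers pay £74; producers receive £62; quantity = 250.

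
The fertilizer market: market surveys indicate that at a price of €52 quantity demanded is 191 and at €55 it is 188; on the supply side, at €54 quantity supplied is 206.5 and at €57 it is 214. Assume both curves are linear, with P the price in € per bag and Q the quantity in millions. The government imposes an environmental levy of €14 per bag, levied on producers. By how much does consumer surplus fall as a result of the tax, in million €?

Consumer surplus falls by €1890 million.

Demand slope: (188 − 191)/(55 − 52) = -1, so Qd = 243 − P.
Supply slope: (214 − 206.5)/(57 − 54) = 2.5, so Qs = 2.5P + 71.5.
Before the tax: set 243 − P = 2.5P + 71.5 → P* = €49, Q* = 194.
With the tax collected from producers, supply shifts: Qs = 2.5(P − 14) + 71.5.
New equilibrium: buyers pay €59, producers receive €45, Q = 184. (Wedge: Pb − Ps = 14.)
ΔCS is the trapezoid between Q = 184 and Q = 194 of height €10: ½ · (194 + 184) · 10 = €1890.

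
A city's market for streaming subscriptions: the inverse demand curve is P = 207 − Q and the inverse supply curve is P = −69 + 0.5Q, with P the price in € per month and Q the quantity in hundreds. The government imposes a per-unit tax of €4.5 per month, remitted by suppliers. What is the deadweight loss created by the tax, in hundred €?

Inverting to Q(P) form: Qd = 207 − P; Qs = 2P + 138.
Without the tax, 207 − P = 2P + 138 gives 3P = 69, so P* = €23 and Q* = 184.
With the tax collected from suppliers, supply shifts: Qs = 2(P − 4.5) + 138.
Solving gives Q = 181 with consumers paying €26 and suppliers receiving €21.5 (the €4.5 wedge).
Quantity falls by |ΔQ| = |184 − 181| = 3.
DWL = ½ · t · |ΔQ| = ½ · 4.5 · 3 = €6.75.

Deadweight loss = €6.75 hundred.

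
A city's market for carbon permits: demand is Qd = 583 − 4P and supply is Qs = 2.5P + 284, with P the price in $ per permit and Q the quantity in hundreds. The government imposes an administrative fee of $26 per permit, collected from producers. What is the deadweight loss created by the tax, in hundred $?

Deadweight loss = $520 hundred.

Without the tax, 583 − 4P = 2.5P + 284 gives 6.5P = 299, so P* = $46 and Q* = 399.
With the tax collected from producers, supply shifts: Qs = 2.5(P − 26) + 284.
Solving gives Q = 359 with consumers paying $56 and producers receiving $30 (the $26 wedge).
Quantity falls by |ΔQ| = |399 − 359| = 40.
DWL = ½ · t · |ΔQ| = ½ · 26 · 40 = $520.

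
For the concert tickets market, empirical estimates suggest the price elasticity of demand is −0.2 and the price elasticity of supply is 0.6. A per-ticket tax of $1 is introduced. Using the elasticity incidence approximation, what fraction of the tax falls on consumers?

Incidence ratio: consumers' share ≈ εs / (εs + |εd|) = 0.6 / (0.6 + 0.2) = 0.75.
Supply is the more elastic side, so consumers bear the larger share.

Consumers' share ≈ 0.75.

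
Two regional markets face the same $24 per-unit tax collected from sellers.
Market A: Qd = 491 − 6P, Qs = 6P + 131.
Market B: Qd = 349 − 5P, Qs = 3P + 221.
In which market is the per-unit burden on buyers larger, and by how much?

Market A: pre-tax P* = $30, Q* = 311; post-tax Q = 239; per-unit burden on buyers = $12.
Market B: pre-tax P* = $16, Q* = 269; post-tax Q = 224; per-unit burden on buyers = $9.
Difference: $12 vs $9 → market A is larger by $3.

Market A, by $3.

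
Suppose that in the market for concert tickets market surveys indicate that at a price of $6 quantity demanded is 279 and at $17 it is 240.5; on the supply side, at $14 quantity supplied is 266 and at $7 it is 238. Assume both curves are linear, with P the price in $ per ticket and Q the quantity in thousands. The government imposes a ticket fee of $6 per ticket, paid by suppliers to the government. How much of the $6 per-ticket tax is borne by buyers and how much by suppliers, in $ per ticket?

Buyers bear $3.2 per ticket; suppliers bear $2.8 per ticket.

Demand slope: (240.5 − 279)/(17 − 6) = -3.5, so Qd = 300 − 3.5P.
Supply slope: (238 − 266)/(7 − 14) = 4, so Qs = 4P + 210.
Before the tax: set 300 − 3.5P = 4P + 210 → P* = $12, Q* = 258.
With the tax collected from suppliers, supply shifts: Qs = 4(P − 6) + 210.
Solving gives Q = 246.8 with buyers paying $15.2 and suppliers receiving $9.2 (the $6 wedge).
Burden on buyers: $3.2; on suppliers: $2.8. (They sum to $6.)
The less price-elastic side of the market bears the larger share of a per-unit tax.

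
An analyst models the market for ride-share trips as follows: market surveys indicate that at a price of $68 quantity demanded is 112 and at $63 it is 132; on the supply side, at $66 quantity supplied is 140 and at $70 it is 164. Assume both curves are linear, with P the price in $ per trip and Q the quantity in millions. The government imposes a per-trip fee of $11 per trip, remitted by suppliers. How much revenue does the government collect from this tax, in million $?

Demand slope: (132 − 112)/(63 − 68) = -4, so Qd = 384 − 4P.
Supply slope: (164 − 140)/(70 − 66) = 6, so Qs = 6P − 256.
Without the tax, 384 − 4P = 6P − 256 gives 10P = 640, so P* = $64 and Q* = 128.
With the tax collected from suppliers, supply shifts: Qs = 6(P − 11) − 256.
Solving gives Q = 101.6 with consumers paying $70.6 and suppliers receiving $59.6 (the $11 wedge).
Revenue = t · Q = 11 · 101.6 = $1117.6.

Tax revenue = $1117.6 million.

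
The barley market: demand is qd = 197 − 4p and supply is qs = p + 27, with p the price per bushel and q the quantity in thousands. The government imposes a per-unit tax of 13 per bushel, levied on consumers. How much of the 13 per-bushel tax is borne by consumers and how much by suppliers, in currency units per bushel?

Before the tax: set 197 − 4p = p + 27 → p* = 34, q* = 61.
With the tax collected from consumers, demand (in seller-price terms) shifts: qd = 197 − 4(p + 13).
New equilibrium: consumers pay 36.6, suppliers receive 23.6, q = 50.6. (Wedge: pb − ps = 13.)
Burden on consumers: 2.6; on suppliers: 10.4. (They sum to 13.)

Consumers bear 2.6 per bushel; suppliers bear 10.4 per bushel.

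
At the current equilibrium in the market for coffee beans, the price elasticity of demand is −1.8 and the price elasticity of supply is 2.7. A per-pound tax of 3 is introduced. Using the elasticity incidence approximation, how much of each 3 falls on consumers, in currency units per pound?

Consumers bear ≈ 1.8 per pound.

Incidence ratio: consumers' share ≈ εs / (εs + |εd|) = 2.7 / (2.7 + 1.8) = 0.6.
So consumers bear ≈ 0.6 × 3 = 1.8; suppliers bear 1.2.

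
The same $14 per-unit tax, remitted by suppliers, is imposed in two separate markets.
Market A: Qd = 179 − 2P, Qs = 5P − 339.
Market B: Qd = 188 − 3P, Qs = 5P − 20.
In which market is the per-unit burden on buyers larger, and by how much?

Market A, by $1.25.

Market A: pre-tax P* = $74, Q* = 31; post-tax Q = 11; per-unit burden on buyers = $10.
Market B: pre-tax P* = $26, Q* = 110; post-tax Q = 83.75; per-unit burden on buyers = $8.75.
Difference: $10 vs $8.75 → market A is larger by $1.25.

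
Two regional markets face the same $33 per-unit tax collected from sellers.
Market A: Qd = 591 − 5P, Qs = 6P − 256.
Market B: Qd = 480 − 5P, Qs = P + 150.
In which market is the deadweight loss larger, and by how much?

Market A: pre-tax P* = $77, Q* = 206; post-tax Q = 116; deadweight loss = $1485.
Market B: pre-tax P* = $55, Q* = 205; post-tax Q = 177.5; deadweight loss = $453.75.
Difference: $1485 vs $453.75 → market A is larger by $1031.25.

Market A, by $1031.25.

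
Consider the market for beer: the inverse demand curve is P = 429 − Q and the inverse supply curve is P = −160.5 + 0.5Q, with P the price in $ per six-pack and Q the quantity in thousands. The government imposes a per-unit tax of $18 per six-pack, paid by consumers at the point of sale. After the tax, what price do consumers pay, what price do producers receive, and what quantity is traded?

Consumers pay $48; producers receive $30; quantity = 381.

Rewrite in direct form: Qd = 429 − P and Qs = 2P + 321.
Without the tax, 429 − P = 2P + 321 gives 3P = 108, so P* = $36 and Q* = 393.
With the tax collected from consumers, demand (in seller-price terms) shifts: Qd = 429 − (P + 18).
New equilibrium: consumers pay $48, producers receive $30, Q = 381. (Wedge: Pb − Ps = 18.)
The less price-elastic side of the market bears the larger share of a per-unit tax.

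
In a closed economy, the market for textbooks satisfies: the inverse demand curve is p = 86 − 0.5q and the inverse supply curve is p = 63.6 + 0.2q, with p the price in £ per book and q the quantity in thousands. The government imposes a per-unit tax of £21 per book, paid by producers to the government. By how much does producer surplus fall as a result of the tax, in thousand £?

Rewrite in direct form: qd = 172 − 2p and qs = 5p − 318.
Without the tax, 172 − 2p = 5p − 318 gives 7p = 490, so p* = £70 and q* = 32.
With the tax collected from producers, supply shifts: qs = 5(p − 21) − 318.
New equilibrium: buyers pay £85, producers receive £64, q = 2. (Wedge: pb − ps = 21.)
ΔPS is the trapezoid between Q = 2 and Q = 32 of height £6: ½ · (32 + 2) · 6 = £102.

Producer surplus falls by £102 thousand.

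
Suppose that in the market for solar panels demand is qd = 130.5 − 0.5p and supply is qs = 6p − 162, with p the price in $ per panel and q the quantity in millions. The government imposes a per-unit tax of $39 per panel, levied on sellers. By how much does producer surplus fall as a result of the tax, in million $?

Without the tax, 130.5 − 0.5p = 6p − 162 gives 6.5p = 292.5, so p* = $45 and q* = 108.
With the tax collected from sellers, supply shifts: qs = 6(p − 39) − 162.
New equilibrium: consumers pay $81, sellers receive $42, q = 90. (Wedge: pb − ps = 39.)
ΔPS is the trapezoid between Q = 90 and Q = 108 of height $3: ½ · (108 + 90) · 3 = $297.

Producer surplus falls by $297 million.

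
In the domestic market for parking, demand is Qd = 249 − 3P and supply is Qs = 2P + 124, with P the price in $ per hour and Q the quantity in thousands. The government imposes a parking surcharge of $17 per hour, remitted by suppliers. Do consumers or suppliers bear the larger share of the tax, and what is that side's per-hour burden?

Without the tax, 249 − 3P = 2P + 124 gives 5P = 125, so P* = $25 and Q* = 174.
With the tax collected from suppliers, supply shifts: Qs = 2(P − 17) + 124.
Solving gives Q = 153.6 with consumers paying $31.8 and suppliers receiving $14.8 (the $17 wedge).
Per-hour burden: consumers $6.8, suppliers $10.2.
Suppliers take the larger share because supply is less price-elastic here (demand slope 3 vs supply slope 2).

Suppliers bear the larger share: $10.2 per hour.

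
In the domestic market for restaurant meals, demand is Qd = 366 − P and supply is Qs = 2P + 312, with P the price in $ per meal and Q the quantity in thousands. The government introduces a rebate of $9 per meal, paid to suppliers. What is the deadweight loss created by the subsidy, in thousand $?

Before the subsidy: set 366 − P = 2P + 312 → P* = $18, Q* = 348.
With a per-unit subsidy paid to suppliers, each receives P + 9 per unit sold, so supply becomes Qs = 2(P + 9) + 312.
New equilibrium: buyers pay $12, suppliers receive $21, Q = 354. (Wedge: Pb − Ps = −9.)
Quantity rises by |ΔQ| = |348 − 354| = 6.
DWL = ½ · t · |ΔQ| = ½ · 9 · 6 = $27.

Deadweight loss = $27 thousand.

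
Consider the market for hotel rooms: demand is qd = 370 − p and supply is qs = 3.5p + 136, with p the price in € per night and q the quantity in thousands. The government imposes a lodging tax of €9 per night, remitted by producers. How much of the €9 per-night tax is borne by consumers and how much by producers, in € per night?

Before the tax: set 370 − p = 3.5p + 136 → p* = €52, q* = 318.
With the tax collected from producers, supply shifts: qs = 3.5(p − 9) + 136.
Solving gives q = 311 with consumers paying €59 and producers receiving €50 (the €9 wedge).
Burden on consumers: €7; on producers: €2. (They sum to €9.)
The less price-elastic side of the market bears the larger share of a per-unit tax.

Consumers bear €7 per night; producers bear €2 per night.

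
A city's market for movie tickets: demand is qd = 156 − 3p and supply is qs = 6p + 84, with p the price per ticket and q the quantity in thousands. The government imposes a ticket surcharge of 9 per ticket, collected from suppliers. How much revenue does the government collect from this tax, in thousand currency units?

Without the tax, 156 − 3p = 6p + 84 gives 9p = 72, so p* = 8 and q* = 132.
With the tax collected from suppliers, supply shifts: qs = 6(p − 9) + 84.
Solving gives q = 114 with consumers paying 14 and suppliers receiving 5 (the 9 wedge).
Revenue = t · Q = 9 · 114 = 1026.

Tax revenue = 1026 thousand.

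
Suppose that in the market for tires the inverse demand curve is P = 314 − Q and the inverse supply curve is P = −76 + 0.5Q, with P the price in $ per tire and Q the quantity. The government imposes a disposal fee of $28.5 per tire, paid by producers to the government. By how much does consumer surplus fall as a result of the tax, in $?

Consumer surplus falls by $4759.5.

Rewrite in direct form: Qd = 314 − P and Qs = 2P + 152.
Without the tax, 314 − P = 2P + 152 gives 3P = 162, so P* = $54 and Q* = 260.
With the tax collected from producers, supply shifts: Qs = 2(P − 28.5) + 152.
New equilibrium: consumers pay $73, producers receive $44.5, Q = 241. (Wedge: Pb − Ps = 28.5.)
ΔCS is the trapezoid between Q = 241 and Q = 260 of height $19: ½ · (260 + 241) · 19 = $4759.5.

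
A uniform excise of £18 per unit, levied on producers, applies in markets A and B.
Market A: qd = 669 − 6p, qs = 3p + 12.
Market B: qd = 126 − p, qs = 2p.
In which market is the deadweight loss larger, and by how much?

Market A: pre-tax p* = £73, q* = 231; post-tax q = 195; deadweight loss = £324.
Market B: pre-tax p* = £42, q* = 84; post-tax q = 72; deadweight loss = £108.
Difference: £324 vs £108 → market A is larger by £216.

Market A, by £216.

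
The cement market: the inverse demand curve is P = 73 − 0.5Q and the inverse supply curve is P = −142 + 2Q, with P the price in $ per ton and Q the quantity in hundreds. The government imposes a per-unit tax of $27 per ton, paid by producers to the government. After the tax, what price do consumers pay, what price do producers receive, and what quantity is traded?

Rewrite in direct form: Qd = 146 − 2P and Qs = 0.5P + 71.
Without the tax, 146 − 2P = 0.5P + 71 gives 2.5P = 75, so P* = $30 and Q* = 86.
With the tax collected from producers, supply shifts: Qs = 0.5(P − 27) + 71.
New equilibrium: consumers pay $35.4, producers receive $8.4, Q = 75.2. (Wedge: Pb − Ps = 27.)
The less price-elastic side of the market bears the larger share of a per-unit tax.

Consumers pay $35.4; producers receive $8.4; quantity = 75.2.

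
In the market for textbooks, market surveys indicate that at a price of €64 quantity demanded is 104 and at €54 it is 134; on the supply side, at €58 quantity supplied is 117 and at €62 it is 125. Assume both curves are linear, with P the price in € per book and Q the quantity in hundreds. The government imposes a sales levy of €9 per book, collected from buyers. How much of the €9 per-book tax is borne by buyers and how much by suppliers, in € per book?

Demand slope: (134 − 104)/(54 − 64) = -3, so Qd = 296 − 3P.
Supply slope: (125 − 117)/(62 − 58) = 2, so Qs = 2P + 1.
Before the tax: set 296 − 3P = 2P + 1 → P* = €59, Q* = 119.
With the tax collected from buyers, demand (in seller-price terms) shifts: Qd = 296 − 3(P + 9).
Solving gives Q = 108.2 with buyers paying €62.6 and suppliers receiving €53.6 (the €9 wedge).
Burden on buyers: €3.6; on suppliers: €5.4. (They sum to €9.)

Buyers bear €3.6 per book; suppliers bear €5.4 per book.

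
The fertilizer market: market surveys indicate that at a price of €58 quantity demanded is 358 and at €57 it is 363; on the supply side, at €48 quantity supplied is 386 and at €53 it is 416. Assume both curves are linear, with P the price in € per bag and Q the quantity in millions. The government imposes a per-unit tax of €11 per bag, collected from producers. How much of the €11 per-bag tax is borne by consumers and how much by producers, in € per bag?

Demand slope: (363 − 358)/(57 − 58) = -5, so Qd = 648 − 5P.
Supply slope: (416 − 386)/(53 − 48) = 6, so Qs = 6P + 98.
Before the tax: set 648 − 5P = 6P + 98 → P* = €50, Q* = 398.
With the tax collected from producers, supply shifts: Qs = 6(P − 11) + 98.
New equilibrium: consumers pay €56, producers receive €45, Q = 368. (Wedge: Pb − Ps = 11.)
Burden on consumers: €6; on producers: €5. (They sum to €11.)
The less price-elastic side of the market bears the larger share of a per-unit tax.

Consumers bear €6 per bag; producers bear €5 per bag.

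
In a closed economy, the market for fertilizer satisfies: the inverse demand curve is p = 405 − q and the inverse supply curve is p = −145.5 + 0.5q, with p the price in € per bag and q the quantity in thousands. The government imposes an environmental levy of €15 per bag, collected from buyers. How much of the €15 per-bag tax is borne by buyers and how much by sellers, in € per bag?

Buyers bear €10 per bag; sellers bear €5 per bag.

Inverting to q(p) form: qd = 405 − p; qs = 2p + 291.
Before the tax: set 405 − p = 2p + 291 → p* = €38, q* = 367.
With the tax collected from buyers, demand (in seller-price terms) shifts: qd = 405 − (p + 15).
New equilibrium: buyers pay €48, sellers receive €33, q = 357. (Wedge: pb − ps = 15.)
Burden on buyers: €10; on sellers: €5. (They sum to €15.)
The less price-elastic side of the market bears the larger share of a per-unit tax.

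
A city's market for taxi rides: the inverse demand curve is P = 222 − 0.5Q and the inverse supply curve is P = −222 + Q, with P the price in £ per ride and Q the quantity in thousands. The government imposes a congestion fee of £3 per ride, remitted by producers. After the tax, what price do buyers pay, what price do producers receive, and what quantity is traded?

Buyers pay £75; producers receive £72; quantity = 294.

Inverting to Q(P) form: Qd = 444 − 2P; Qs = P + 222.
Before the tax: set 444 − 2P = P + 222 → P* = £74, Q* = 296.
With the tax collected from producers, supply shifts: Qs = (P − 3) + 222.
Solving gives Q = 294 with buyers paying £75 and producers receiving £72 (the £3 wedge).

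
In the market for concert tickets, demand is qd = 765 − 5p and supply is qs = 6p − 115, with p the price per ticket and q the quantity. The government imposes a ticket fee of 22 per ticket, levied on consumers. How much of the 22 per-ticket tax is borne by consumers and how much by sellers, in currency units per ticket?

Consumers bear 12 per ticket; sellers bear 10 per ticket.

Before the tax: set 765 − 5p = 6p − 115 → p* = 80, q* = 365.
With the tax collected from consumers, demand (in seller-price terms) shifts: qd = 765 − 5(p + 22).
New equilibrium: consumers pay 92, sellers receive 70, q = 305. (Wedge: pb − ps = 22.)
Burden on consumers: 12; on sellers: 10. (They sum to 22.)
The less price-elastic side of the market bears the larger share of a per-unit tax.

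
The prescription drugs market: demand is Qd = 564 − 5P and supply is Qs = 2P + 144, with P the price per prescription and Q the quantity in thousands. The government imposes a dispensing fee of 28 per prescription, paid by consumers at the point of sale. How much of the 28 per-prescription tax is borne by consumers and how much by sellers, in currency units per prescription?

Consumers bear 8 per prescription; sellers bear 20 per prescription.

Before the tax: set 564 − 5P = 2P + 144 → P* = 60, Q* = 264.
With the tax collected from consumers, demand (in seller-price terms) shifts: Qd = 564 − 5(P + 28).
New equilibrium: consumers pay 68, sellers receive 40, Q = 224. (Wedge: Pb − Ps = 28.)
Burden on consumers: 8; on sellers: 20. (They sum to 28.)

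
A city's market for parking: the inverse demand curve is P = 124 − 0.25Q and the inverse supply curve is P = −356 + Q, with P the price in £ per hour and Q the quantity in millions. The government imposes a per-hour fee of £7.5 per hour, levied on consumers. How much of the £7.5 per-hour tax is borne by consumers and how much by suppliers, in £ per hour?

Rewrite in direct form: Qd = 496 − 4P and Qs = P + 356.
Without the tax, 496 − 4P = P + 356 gives 5P = 140, so P* = £28 and Q* = 384.
With the tax collected from consumers, demand (in seller-price terms) shifts: Qd = 496 − 4(P + 7.5).
Solving gives Q = 378 with consumers paying £29.5 and suppliers receiving £22 (the £7.5 wedge).
Burden on consumers: £1.5; on suppliers: £6. (They sum to £7.5.)

Consumers bear £1.5 per hour; suppliers bear £6 per hour.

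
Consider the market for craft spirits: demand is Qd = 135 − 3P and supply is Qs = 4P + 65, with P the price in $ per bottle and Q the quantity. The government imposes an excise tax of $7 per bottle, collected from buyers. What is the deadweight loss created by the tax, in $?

Deadweight loss = $42.

Without the tax, 135 − 3P = 4P + 65 gives 7P = 70, so P* = $10 and Q* = 105.
With the tax collected from buyers, demand (in seller-price terms) shifts: Qd = 135 − 3(P + 7).
Solving gives Q = 93 with buyers paying $14 and suppliers receiving $7 (the $7 wedge).
Quantity falls by |ΔQ| = |105 − 93| = 12.
DWL = ½ · t · |ΔQ| = ½ · 7 · 12 = $42.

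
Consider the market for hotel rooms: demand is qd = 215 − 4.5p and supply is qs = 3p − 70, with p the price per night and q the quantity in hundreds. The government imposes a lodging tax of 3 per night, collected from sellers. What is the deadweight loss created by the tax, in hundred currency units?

Before the tax: set 215 − 4.5p = 3p − 70 → p* = 38, q* = 44.
With the tax collected from sellers, supply shifts: qs = 3(p − 3) − 70.
Solving gives q = 38.6 with consumers paying 39.2 and sellers receiving 36.2 (the 3 wedge).
Quantity falls by |ΔQ| = |44 − 38.6| = 5.4.
DWL = ½ · t · |ΔQ| = ½ · 3 · 5.4 = 8.1.

Deadweight loss = 8.1 hundred.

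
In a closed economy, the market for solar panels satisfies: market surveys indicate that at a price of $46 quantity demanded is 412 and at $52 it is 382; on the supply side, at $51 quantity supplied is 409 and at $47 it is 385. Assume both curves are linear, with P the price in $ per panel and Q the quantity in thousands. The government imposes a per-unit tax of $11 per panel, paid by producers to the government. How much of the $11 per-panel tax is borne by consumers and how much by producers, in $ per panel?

Consumers bear $6 per panel; producers bear $5 per panel.

Demand slope: (382 − 412)/(52 − 46) = -5, so Qd = 642 − 5P.
Supply slope: (385 − 409)/(47 − 51) = 6, so Qs = 6P + 103.
Before the tax: set 642 − 5P = 6P + 103 → P* = $49, Q* = 397.
With the tax collected from producers, supply shifts: Qs = 6(P − 11) + 103.
New equilibrium: consumers pay $55, producers receive $44, Q = 367. (Wedge: Pb − Ps = 11.)
Burden on consumers: $6; on producers: $5. (They sum to $11.)
The less price-elastic side of the market bears the larger share of a per-unit tax.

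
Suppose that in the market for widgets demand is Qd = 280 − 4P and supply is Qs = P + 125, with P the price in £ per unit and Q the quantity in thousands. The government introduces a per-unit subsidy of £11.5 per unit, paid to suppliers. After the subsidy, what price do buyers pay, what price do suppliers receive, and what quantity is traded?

Buyers pay £28.7; suppliers receive £40.2; quantity = 165.2.

Without the subsidy, 280 − 4P = P + 125 gives 5P = 155, so P* = £31 and Q* = 156.
With a per-unit subsidy paid to suppliers, each receives P + 11.5 per unit sold, so supply becomes Qs = (P + 11.5) + 125.
Solving gives Q = 165.2 with buyers paying £28.7 and suppliers receiving £40.2 (the £11.5 wedge).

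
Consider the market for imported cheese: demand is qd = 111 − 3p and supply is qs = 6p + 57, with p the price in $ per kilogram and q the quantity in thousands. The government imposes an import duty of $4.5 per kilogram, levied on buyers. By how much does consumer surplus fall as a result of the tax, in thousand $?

Consumer surplus falls by $265.5 thousand.

Without the tax, 111 − 3p = 6p + 57 gives 9p = 54, so p* = $6 and q* = 93.
With the tax collected from buyers, demand (in seller-price terms) shifts: qd = 111 − 3(p + 4.5).
New equilibrium: buyers pay $9, producers receive $4.5, q = 84. (Wedge: pb − ps = 4.5.)
ΔCS is the trapezoid between Q = 84 and Q = 93 of height $3: ½ · (93 + 84) · 3 = $265.5.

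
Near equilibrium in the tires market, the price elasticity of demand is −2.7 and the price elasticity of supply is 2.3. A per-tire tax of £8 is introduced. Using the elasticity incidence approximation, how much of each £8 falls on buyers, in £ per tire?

Incidence ratio: buyers' share ≈ εs / (εs + |εd|) = 2.3 / (2.3 + 2.7) = 0.46.
So buyers bear ≈ 0.46 × £8 = £3.68; suppliers bear £4.32.

Buyers bear ≈ £3.68 per tire.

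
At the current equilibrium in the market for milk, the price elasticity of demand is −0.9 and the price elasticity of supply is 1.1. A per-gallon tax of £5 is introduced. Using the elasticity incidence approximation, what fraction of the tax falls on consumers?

Incidence ratio: consumers' share ≈ εs / (εs + |εd|) = 1.1 / (1.1 + 0.9) = 0.55.
Supply is the more elastic side, so consumers bear the larger share.

Consumers' share ≈ 0.55.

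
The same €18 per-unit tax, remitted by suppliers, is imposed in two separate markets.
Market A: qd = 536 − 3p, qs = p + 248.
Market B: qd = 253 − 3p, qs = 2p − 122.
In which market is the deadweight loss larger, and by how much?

Market B, by €72.9.

Market A: pre-tax p* = €72, q* = 320; post-tax q = 306.5; deadweight loss = €121.5.
Market B: pre-tax p* = €75, q* = 28; post-tax q = 6.4; deadweight loss = €194.4.
Difference: €121.5 vs €194.4 → market B is larger by €72.9.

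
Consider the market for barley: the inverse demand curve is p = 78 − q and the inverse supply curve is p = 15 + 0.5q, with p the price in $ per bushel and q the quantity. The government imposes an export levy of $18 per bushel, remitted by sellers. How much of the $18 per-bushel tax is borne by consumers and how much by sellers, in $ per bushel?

Consumers bear $12 per bushel; sellers bear $6 per bushel.

Rewrite in direct form: qd = 78 − p and qs = 2p − 30.
Without the tax, 78 − p = 2p − 30 gives 3p = 108, so p* = $36 and q* = 42.
With the tax collected from sellers, supply shifts: qs = 2(p − 18) − 30.
Solving gives q = 30 with consumers paying $48 and sellers receiving $30 (the $18 wedge).
Burden on consumers: $12; on sellers: $6. (They sum to $18.)
The less price-elastic side of the market bears the larger share of a per-unit tax.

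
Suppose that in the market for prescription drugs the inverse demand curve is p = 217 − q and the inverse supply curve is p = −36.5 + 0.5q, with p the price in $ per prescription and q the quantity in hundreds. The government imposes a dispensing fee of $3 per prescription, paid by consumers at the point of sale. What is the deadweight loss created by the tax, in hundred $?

Deadweight loss = $3 hundred.

Rewrite in direct form: qd = 217 − p and qs = 2p + 73.
Before the tax: set 217 − p = 2p + 73 → p* = $48, q* = 169.
With the tax collected from consumers, demand (in seller-price terms) shifts: qd = 217 − (p + 3).
Solving gives q = 167 with consumers paying $50 and producers receiving $47 (the $3 wedge).
Quantity falls by |ΔQ| = |169 − 167| = 2.
DWL = ½ · t · |ΔQ| = ½ · 3 · 2 = $3.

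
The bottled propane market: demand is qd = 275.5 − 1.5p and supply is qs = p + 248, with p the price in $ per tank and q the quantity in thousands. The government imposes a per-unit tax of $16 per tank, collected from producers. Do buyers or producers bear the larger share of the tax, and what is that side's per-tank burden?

Producers bear the larger share: $9.6 per tank.

Without the tax, 275.5 − 1.5p = p + 248 gives 2.5p = 27.5, so p* = $11 and q* = 259.
With the tax collected from producers, supply shifts: qs = (p − 16) + 248.
New equilibrium: buyers pay $17.4, producers receive $1.4, q = 249.4. (Wedge: pb − ps = 16.)
Per-tank burden: buyers $6.4, producers $9.6.
Producers take the larger share because supply is less price-elastic here (demand slope 1.5 vs supply slope 1).
The less price-elastic side of the market bears the larger share of a per-unit tax.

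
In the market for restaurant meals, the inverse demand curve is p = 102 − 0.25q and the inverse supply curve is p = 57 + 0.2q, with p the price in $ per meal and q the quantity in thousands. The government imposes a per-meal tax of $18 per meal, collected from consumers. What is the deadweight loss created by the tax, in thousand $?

Deadweight loss = $360 thousand.

Inverting to q(p) form: qd = 408 − 4p; qs = 5p − 285.
Before the tax: set 408 − 4p = 5p − 285 → p* = $77, q* = 100.
With the tax collected from consumers, demand (in seller-price terms) shifts: qd = 408 − 4(p + 18).
Solving gives q = 60 with consumers paying $87 and sellers receiving $69 (the $18 wedge).
Quantity falls by |ΔQ| = |100 − 60| = 40.
DWL = ½ · t · |ΔQ| = ½ · 18 · 40 = $360.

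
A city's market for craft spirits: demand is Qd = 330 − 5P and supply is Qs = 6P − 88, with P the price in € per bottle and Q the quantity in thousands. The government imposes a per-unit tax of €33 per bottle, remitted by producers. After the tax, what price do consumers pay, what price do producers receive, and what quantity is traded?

Before the tax: set 330 − 5P = 6P − 88 → P* = €38, Q* = 140.
With the tax collected from producers, supply shifts: Qs = 6(P − 33) − 88.
Solving gives Q = 50 with consumers paying €56 and producers receiving €23 (the €33 wedge).
The less price-elastic side of the market bears the larger share of a per-unit tax.

Consumers pay €56; producers receive €23; quantity = 50.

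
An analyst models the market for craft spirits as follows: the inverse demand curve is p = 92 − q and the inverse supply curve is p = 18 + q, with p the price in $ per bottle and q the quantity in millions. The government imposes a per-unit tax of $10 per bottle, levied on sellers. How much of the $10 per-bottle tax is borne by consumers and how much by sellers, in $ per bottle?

Consumers bear $5 per bottle; sellers bear $5 per bottle.

Rewrite in direct form: qd = 92 − p and qs = p − 18.
Without the tax, 92 − p = p − 18 gives 2p = 110, so p* = $55 and q* = 37.
With the tax collected from sellers, supply shifts: qs = (p − 10) − 18.
Solving gives q = 32 with consumers paying $60 and sellers receiving $50 (the $10 wedge).
Burden on consumers: $5; on sellers: $5. (They sum to $10.)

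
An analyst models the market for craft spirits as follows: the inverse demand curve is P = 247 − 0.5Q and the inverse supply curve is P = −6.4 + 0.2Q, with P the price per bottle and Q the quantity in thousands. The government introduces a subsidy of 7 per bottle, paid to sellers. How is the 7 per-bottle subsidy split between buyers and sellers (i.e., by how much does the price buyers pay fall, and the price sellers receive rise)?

Buyers gain 5 per bottle; sellers gain 2 per bottle.

Rewrite in direct form: Qd = 494 − 2P and Qs = 5P + 32.
Before the subsidy: set 494 − 2P = 5P + 32 → P* = 66, Q* = 362.
With a per-unit subsidy paid to sellers, each receives P + 7 per unit sold, so supply becomes Qs = 5(P + 7) + 32.
Solving gives Q = 372 with buyers paying 61 and sellers receiving 68 (the 7 wedge).
Gain to buyers: 5; to sellers: 2. (They sum to 7.)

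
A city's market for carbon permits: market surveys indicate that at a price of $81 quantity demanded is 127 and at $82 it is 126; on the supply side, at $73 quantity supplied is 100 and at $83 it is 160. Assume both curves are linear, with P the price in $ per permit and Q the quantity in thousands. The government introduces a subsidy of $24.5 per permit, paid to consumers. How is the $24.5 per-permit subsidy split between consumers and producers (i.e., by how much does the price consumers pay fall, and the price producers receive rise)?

Consumers gain $21 per permit; producers gain $3.5 per permit.

Demand slope: (126 − 127)/(82 − 81) = -1, so Qd = 208 − P.
Supply slope: (160 − 100)/(83 − 73) = 6, so Qs = 6P − 338.
Without the subsidy, 208 − P = 6P − 338 gives 7P = 546, so P* = $78 and Q* = 130.
With a per-unit subsidy paid to consumers, each effectively pays P − 24.5, so demand becomes Qd = 208 − (P − 24.5).
New equilibrium: consumers pay $57, producers receive $81.5, Q = 151. (Wedge: Pb − Ps = −24.5.)
Gain to consumers: $21; to producers: $3.5. (They sum to $24.5.)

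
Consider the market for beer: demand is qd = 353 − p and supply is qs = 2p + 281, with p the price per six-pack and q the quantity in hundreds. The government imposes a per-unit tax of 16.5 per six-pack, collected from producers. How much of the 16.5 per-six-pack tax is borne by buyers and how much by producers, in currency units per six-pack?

Buyers bear 11 per six-pack; producers bear 5.5 per six-pack.

Without the tax, 353 − p = 2p + 281 gives 3p = 72, so p* = 24 and q* = 329.
With the tax collected from producers, supply shifts: qs = 2(p − 16.5) + 281.
Solving gives q = 318 with buyers paying 35 and producers receiving 18.5 (the 16.5 wedge).
Burden on buyers: 11; on producers: 5.5. (They sum to 16.5.)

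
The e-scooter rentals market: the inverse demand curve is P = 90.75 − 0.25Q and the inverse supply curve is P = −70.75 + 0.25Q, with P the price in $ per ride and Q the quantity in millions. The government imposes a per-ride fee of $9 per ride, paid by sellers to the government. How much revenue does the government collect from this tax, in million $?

Inverting to Q(P) form: Qd = 363 − 4P; Qs = 4P + 283.
Before the tax: set 363 − 4P = 4P + 283 → P* = $10, Q* = 323.
With the tax collected from sellers, supply shifts: Qs = 4(P − 9) + 283.
New equilibrium: buyers pay $14.5, sellers receive $5.5, Q = 305. (Wedge: Pb − Ps = 9.)
Revenue = t · Q = 9 · 305 = $2745.

Tax revenue = $2745 million.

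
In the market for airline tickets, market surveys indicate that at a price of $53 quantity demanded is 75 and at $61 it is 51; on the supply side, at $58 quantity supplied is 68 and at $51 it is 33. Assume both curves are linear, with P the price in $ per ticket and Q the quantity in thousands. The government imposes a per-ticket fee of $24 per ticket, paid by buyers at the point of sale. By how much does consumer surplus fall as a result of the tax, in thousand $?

Demand slope: (51 − 75)/(61 − 53) = -3, so Qd = 234 − 3P.
Supply slope: (33 − 68)/(51 − 58) = 5, so Qs = 5P − 222.
Before the tax: set 234 − 3P = 5P − 222 → P* = $57, Q* = 63.
With the tax collected from buyers, demand (in seller-price terms) shifts: Qd = 234 − 3(P + 24).
New equilibrium: buyers pay $72, suppliers receive $48, Q = 18. (Wedge: Pb − Ps = 24.)
ΔCS is the trapezoid between Q = 18 and Q = 63 of height $15: ½ · (63 + 18) · 15 = $607.5.

Consumer surplus falls by $607.5 thousand.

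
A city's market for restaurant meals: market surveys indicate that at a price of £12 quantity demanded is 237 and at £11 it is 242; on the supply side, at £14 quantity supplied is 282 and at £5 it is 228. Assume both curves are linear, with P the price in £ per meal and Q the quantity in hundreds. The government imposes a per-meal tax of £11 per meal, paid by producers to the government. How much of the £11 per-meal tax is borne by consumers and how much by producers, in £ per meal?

Consumers bear £6 per meal; producers bear £5 per meal.

Demand slope: (242 − 237)/(11 − 12) = -5, so Qd = 297 − 5P.
Supply slope: (228 − 282)/(5 − 14) = 6, so Qs = 6P + 198.
Before the tax: set 297 − 5P = 6P + 198 → P* = £9, Q* = 252.
With the tax collected from producers, supply shifts: Qs = 6(P − 11) + 198.
New equilibrium: consumers pay £15, producers receive £4, Q = 222. (Wedge: Pb − Ps = 11.)
Burden on consumers: £6; on producers: £5. (They sum to £11.)
The less price-elastic side of the market bears the larger share of a per-unit tax.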